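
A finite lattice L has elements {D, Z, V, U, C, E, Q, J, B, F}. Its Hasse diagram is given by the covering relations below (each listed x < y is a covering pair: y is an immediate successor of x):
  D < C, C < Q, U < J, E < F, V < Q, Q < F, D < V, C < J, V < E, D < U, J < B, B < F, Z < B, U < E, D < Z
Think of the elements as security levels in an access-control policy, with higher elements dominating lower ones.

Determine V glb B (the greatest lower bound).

D

Common lower bounds of {V, B}: D.
The greatest among these is D.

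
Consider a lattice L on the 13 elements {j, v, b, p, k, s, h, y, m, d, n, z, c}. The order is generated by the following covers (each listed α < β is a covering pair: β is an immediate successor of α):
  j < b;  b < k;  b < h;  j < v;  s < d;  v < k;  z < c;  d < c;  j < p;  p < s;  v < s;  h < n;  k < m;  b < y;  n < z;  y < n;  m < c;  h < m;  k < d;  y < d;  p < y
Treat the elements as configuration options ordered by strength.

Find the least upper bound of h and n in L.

Common upper bounds of {h, n}: c, n, z.
The least among these is n.

n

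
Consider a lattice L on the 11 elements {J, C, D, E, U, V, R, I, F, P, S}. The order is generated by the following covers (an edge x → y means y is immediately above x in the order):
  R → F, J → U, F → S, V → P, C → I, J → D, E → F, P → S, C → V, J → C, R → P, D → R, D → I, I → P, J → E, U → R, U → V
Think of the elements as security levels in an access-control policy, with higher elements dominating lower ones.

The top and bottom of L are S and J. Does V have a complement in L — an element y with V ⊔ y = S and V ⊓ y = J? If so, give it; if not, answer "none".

E

Need y with V ∨ y = S and V ∧ y = J.
Checking each element gives: E.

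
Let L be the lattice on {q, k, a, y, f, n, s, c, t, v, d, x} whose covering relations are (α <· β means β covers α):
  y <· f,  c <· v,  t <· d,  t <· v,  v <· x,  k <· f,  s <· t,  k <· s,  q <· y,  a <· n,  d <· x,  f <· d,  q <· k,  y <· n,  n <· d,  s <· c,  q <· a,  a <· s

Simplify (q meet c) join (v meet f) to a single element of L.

q ∧ c = q
v ∧ f = k
q ∨ k = k

k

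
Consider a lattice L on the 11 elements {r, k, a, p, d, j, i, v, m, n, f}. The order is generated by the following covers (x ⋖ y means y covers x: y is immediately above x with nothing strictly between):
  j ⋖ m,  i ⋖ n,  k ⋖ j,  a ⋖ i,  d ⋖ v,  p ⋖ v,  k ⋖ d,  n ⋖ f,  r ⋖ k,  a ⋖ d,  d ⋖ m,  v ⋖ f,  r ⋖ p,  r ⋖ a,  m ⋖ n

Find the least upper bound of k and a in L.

Common upper bounds of {k, a}: d, f, m, n, v.
The least among these is d.

d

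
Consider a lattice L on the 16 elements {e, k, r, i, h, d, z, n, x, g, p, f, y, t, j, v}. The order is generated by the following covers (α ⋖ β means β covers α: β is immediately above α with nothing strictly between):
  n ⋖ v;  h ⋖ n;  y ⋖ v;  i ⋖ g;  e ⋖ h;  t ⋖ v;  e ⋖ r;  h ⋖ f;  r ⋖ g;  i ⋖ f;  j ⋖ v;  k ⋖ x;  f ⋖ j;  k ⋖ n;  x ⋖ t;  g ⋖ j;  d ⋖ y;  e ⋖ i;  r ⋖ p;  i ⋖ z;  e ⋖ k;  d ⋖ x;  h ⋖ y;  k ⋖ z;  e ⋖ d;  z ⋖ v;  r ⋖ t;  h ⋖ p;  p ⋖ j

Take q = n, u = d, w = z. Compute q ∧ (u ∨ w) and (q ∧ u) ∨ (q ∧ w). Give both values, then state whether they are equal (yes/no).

n; k; no

u ∨ w = v, so q ∧ (u ∨ w) = n ∧ v = n.
q ∧ u = e and q ∧ w = k, so (q ∧ u) ∨ (q ∧ w) = e ∨ k = k.
Equal: no.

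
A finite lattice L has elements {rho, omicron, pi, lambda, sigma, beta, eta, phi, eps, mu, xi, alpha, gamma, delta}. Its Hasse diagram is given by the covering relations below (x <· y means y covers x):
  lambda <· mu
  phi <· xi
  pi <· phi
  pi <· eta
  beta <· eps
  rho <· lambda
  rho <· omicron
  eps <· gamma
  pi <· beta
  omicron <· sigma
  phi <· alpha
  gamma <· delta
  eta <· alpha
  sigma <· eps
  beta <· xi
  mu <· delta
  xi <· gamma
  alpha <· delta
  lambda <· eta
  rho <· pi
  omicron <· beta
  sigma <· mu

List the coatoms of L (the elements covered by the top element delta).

alpha, gamma, mu

The coatoms are exactly the elements covered by delta: alpha, gamma, mu.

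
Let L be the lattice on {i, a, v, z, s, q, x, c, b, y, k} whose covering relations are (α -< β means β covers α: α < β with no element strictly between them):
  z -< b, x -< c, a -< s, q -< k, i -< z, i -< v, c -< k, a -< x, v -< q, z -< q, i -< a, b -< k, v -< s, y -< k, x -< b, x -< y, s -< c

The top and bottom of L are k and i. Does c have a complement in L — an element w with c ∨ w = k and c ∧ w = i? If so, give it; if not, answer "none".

z

Need w with c ∨ w = k and c ∧ w = i.
Checking each element gives: z.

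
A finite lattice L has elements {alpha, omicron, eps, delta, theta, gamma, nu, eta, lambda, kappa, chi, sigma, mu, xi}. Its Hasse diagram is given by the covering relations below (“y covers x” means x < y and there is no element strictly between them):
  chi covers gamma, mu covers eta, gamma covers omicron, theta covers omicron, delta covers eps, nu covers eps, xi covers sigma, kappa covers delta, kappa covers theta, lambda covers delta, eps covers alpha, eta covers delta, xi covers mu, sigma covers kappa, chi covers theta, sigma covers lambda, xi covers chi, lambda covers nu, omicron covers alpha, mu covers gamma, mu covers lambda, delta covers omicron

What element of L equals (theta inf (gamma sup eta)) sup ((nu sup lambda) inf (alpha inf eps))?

gamma ∨ eta = mu
theta ∧ mu = omicron
nu ∨ lambda = lambda
alpha ∧ eps = alpha
lambda ∧ alpha = alpha
omicron ∨ alpha = omicron

omicron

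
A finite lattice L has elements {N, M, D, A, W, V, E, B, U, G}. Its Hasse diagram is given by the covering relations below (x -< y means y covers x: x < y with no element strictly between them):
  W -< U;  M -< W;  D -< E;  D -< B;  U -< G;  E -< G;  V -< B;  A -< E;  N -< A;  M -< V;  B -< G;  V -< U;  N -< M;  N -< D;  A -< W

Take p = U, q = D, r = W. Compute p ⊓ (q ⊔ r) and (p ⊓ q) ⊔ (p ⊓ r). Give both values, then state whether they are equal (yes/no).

U; W; no

q ⊔ r = G, so p ⊓ (q ⊔ r) = U ⊓ G = U.
p ⊓ q = N and p ⊓ r = W, so (p ⊓ q) ⊔ (p ⊓ r) = N ⊔ W = W.
Equal: no.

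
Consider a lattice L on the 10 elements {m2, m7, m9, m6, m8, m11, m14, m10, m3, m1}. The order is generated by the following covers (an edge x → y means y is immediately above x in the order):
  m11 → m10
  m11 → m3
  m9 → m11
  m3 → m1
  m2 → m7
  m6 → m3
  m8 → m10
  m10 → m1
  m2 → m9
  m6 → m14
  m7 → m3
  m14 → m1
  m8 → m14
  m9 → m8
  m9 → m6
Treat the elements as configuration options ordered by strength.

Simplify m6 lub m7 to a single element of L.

m6 ∨ m7 = m3

m3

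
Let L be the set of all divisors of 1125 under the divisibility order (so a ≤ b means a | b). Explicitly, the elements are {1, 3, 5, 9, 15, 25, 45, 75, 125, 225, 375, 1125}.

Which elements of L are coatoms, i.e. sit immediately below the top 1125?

The coatoms are exactly the elements covered by 1125: 225, 375.

225, 375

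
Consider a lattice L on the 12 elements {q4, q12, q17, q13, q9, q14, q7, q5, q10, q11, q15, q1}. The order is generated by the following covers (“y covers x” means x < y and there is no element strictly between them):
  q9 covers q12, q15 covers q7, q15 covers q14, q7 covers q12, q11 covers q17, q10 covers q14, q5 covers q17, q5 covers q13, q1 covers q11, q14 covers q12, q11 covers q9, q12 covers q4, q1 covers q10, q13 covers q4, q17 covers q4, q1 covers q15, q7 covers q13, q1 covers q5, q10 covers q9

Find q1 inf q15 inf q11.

q12

Common lower bounds of {q1, q15, q11}: q12, q4.
The greatest among these is q12.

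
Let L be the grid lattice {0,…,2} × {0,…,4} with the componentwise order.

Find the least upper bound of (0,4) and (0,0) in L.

In a product of chains, the join is componentwise max, giving (0,4).

(0,4)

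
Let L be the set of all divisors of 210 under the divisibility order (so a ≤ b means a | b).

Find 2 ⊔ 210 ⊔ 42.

In the divisibility order, the join is the least common multiple: lcm(2, 210, 42) = 210.

210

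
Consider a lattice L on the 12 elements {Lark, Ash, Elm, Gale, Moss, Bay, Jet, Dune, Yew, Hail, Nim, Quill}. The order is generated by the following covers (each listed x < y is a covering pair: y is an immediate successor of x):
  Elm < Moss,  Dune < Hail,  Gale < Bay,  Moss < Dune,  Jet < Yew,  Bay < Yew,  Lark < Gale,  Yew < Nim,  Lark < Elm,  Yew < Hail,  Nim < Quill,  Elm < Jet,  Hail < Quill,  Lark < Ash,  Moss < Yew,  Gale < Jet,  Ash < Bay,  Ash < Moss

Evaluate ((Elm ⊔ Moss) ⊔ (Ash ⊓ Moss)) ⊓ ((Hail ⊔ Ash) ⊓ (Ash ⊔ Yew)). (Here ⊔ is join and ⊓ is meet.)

Elm ∨ Moss = Moss
Ash ∧ Moss = Ash
Moss ∨ Ash = Moss
Hail ∨ Ash = Hail
Ash ∨ Yew = Yew
Hail ∧ Yew = Yew
Moss ∧ Yew = Moss

Moss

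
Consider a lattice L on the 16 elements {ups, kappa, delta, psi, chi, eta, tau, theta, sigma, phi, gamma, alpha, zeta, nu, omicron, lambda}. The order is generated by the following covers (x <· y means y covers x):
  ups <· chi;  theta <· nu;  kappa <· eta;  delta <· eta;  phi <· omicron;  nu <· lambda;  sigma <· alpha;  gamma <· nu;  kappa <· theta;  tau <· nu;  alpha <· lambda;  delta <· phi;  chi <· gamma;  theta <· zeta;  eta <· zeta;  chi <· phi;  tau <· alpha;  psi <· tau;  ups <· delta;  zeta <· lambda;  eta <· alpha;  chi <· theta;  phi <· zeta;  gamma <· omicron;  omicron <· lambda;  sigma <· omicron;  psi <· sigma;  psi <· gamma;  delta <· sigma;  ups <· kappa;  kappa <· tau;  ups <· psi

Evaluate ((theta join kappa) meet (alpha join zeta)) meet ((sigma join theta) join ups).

theta ∨ kappa = theta
alpha ∨ zeta = lambda
theta ∧ lambda = theta
sigma ∨ theta = lambda
lambda ∨ ups = lambda
theta ∧ lambda = theta

theta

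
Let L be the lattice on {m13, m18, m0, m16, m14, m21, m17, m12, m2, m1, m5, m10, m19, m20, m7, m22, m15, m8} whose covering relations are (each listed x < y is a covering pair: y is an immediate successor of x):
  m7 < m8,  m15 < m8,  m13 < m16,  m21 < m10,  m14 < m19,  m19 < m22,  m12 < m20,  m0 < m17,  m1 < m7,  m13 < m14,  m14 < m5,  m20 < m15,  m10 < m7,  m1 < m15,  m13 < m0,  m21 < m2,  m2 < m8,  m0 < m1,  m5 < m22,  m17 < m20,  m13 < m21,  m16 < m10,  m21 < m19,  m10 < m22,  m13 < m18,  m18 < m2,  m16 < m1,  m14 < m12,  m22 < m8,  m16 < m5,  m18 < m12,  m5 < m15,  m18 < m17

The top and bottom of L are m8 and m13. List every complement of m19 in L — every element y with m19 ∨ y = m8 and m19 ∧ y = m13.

m0, m1, m17, m18

Need y with m19 ∨ y = m8 and m19 ∧ y = m13.
Checking each element gives: m0, m1, m17, m18.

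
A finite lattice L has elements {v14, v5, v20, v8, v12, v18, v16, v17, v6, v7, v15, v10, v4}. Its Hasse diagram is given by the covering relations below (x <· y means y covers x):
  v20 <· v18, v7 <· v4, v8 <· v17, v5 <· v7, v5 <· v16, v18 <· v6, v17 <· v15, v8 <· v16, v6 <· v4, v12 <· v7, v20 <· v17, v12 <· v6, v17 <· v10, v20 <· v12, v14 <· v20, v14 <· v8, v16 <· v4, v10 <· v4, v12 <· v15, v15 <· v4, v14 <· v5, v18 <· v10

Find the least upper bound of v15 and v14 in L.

v15

Common upper bounds of {v15, v14}: v15, v4.
The least among these is v15.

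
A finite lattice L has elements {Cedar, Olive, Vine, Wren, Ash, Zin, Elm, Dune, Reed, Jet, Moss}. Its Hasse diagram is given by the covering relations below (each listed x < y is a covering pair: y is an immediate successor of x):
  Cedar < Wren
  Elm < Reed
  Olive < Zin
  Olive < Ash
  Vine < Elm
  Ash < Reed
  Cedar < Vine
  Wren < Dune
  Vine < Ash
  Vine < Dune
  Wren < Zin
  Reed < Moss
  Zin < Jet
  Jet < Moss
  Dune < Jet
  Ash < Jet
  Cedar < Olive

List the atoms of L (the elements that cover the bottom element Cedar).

The atoms are exactly the elements that cover Cedar: Olive, Vine, Wren.

Olive, Vine, Wren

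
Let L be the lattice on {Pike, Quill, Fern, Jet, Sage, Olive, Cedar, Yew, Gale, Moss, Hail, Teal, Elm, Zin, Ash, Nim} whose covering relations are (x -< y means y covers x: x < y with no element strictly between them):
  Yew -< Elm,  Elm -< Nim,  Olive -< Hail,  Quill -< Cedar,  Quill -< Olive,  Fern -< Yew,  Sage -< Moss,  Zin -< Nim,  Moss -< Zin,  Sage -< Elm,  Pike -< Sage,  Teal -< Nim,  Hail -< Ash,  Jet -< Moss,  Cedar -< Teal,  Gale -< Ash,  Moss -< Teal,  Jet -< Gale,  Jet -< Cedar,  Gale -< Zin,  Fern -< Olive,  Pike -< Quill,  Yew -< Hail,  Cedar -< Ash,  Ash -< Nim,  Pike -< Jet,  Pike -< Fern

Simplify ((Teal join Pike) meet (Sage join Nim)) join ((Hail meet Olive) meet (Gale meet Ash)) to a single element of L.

Teal

Teal ∨ Pike = Teal
Sage ∨ Nim = Nim
Teal ∧ Nim = Teal
Hail ∧ Olive = Olive
Gale ∧ Ash = Gale
Olive ∧ Gale = Pike
Teal ∨ Pike = Teal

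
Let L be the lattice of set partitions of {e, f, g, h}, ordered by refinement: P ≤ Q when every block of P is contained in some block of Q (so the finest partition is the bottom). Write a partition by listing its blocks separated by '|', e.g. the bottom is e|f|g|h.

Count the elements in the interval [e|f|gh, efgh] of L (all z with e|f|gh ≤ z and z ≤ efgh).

5

The interval [e|f|gh, efgh] = {efgh, ef|gh, egh|f, e|fgh, e|f|gh}, which has 5 elements.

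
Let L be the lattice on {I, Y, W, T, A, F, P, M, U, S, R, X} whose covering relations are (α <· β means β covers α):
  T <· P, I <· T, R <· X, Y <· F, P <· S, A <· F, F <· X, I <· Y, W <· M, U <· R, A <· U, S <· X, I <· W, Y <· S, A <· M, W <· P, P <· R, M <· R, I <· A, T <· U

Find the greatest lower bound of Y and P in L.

I

Common lower bounds of {Y, P}: I.
The greatest among these is I.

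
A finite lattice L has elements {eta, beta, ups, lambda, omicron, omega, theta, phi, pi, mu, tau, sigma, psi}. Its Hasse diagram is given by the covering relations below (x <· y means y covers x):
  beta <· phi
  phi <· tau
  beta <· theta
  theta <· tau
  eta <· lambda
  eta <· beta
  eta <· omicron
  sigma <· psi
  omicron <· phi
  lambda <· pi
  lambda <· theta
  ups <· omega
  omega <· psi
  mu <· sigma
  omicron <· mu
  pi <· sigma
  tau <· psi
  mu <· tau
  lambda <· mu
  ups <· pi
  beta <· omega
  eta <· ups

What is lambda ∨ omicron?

Common upper bounds of {lambda, omicron}: mu, psi, sigma, tau.
The least among these is mu.

mu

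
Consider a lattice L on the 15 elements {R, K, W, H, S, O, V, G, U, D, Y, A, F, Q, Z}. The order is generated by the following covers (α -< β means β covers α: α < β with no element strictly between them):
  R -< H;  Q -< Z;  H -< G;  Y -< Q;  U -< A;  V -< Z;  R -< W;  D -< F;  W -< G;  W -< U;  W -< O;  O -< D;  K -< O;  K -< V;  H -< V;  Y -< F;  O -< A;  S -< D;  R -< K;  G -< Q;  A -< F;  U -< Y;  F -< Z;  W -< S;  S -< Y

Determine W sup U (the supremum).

U

Common upper bounds of {W, U}: A, F, Q, U, Y, Z.
The least among these is U.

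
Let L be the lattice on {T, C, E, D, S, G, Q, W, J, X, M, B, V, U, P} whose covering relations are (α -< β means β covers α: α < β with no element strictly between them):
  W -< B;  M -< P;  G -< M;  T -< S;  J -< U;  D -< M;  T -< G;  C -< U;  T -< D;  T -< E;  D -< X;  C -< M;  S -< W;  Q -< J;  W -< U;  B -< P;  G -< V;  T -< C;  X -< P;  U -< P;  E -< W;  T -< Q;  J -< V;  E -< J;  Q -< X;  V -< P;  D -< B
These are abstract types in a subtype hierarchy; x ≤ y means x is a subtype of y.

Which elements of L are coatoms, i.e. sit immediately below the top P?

B, M, U, V, X

The coatoms are exactly the elements covered by P: B, M, U, V, X.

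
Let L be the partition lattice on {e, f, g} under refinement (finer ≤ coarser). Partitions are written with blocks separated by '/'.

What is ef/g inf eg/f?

The meet (common refinement) of ef/g and eg/f intersects blocks pairwise, giving e/f/g.

e/f/g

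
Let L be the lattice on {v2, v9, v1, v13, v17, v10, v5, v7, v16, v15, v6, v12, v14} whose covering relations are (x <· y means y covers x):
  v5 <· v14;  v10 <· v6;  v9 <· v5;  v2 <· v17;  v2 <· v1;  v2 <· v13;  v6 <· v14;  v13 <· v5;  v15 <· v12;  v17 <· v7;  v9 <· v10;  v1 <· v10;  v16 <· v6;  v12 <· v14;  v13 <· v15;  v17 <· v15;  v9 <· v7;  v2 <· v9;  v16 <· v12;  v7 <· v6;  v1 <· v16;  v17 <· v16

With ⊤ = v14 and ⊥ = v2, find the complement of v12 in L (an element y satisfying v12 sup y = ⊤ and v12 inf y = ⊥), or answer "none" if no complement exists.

v9

Need y with v12 ∨ y = v14 and v12 ∧ y = v2.
Checking each element gives: v9.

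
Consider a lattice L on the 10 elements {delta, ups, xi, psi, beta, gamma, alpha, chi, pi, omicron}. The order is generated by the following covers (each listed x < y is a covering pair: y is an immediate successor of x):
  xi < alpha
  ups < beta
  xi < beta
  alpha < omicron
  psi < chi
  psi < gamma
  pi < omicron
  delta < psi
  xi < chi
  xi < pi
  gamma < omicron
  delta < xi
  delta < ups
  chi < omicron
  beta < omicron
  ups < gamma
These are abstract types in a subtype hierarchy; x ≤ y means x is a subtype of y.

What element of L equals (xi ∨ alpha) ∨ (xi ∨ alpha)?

xi ∨ alpha = alpha
xi ∨ alpha = alpha
alpha ∨ alpha = alpha

alpha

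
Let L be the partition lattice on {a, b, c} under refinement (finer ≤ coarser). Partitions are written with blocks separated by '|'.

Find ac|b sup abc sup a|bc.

Common upper bounds of {ac|b, abc, a|bc}: abc.
The least among these is abc.

abc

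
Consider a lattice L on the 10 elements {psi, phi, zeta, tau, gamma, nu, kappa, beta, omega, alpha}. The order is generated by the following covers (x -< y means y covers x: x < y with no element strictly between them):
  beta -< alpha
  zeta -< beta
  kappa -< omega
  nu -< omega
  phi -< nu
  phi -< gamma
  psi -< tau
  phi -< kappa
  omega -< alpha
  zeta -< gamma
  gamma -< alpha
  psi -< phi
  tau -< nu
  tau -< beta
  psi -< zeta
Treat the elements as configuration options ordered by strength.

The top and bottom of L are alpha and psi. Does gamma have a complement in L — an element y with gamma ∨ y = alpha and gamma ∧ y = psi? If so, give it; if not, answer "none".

Need y with gamma ∨ y = alpha and gamma ∧ y = psi.
Checking each element gives: tau.

tau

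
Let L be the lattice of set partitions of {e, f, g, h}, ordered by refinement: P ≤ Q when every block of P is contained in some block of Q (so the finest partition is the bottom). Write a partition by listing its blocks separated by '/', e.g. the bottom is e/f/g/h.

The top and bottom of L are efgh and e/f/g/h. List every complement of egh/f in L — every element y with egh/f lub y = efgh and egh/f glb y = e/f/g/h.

Need y with egh/f ∨ y = efgh and egh/f ∧ y = e/f/g/h.
Checking each element gives: e/fg/h, e/fh/g, ef/g/h.

e/fg/h, e/fh/g, ef/g/h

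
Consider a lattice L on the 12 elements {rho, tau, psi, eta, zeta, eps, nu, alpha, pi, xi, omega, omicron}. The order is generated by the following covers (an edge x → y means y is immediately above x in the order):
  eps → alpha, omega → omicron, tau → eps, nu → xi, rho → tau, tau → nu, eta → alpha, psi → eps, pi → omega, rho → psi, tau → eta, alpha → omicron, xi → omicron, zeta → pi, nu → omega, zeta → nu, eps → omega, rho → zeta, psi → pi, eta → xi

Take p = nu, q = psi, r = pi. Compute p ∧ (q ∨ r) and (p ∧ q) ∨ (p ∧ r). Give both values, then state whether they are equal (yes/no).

q ∨ r = pi, so p ∧ (q ∨ r) = nu ∧ pi = zeta.
p ∧ q = rho and p ∧ r = zeta, so (p ∧ q) ∨ (p ∧ r) = rho ∨ zeta = zeta.
Equal: yes.

zeta; zeta; yes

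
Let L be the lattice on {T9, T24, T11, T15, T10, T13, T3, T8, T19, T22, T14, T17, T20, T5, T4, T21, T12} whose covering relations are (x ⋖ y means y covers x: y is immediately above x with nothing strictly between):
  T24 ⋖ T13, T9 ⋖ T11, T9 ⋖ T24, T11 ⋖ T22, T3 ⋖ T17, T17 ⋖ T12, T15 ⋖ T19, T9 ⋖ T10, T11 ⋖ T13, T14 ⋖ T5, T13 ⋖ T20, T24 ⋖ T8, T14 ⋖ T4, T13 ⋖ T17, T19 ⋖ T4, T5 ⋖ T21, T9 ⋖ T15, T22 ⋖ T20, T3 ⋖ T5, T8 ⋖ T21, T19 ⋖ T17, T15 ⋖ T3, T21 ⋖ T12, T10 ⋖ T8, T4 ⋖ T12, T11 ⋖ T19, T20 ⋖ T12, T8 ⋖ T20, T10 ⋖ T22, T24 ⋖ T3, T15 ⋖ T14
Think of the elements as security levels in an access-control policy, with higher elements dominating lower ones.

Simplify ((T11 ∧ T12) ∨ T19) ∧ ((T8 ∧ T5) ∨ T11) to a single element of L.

T11 ∧ T12 = T11
T11 ∨ T19 = T19
T8 ∧ T5 = T24
T24 ∨ T11 = T13
T19 ∧ T13 = T11

T11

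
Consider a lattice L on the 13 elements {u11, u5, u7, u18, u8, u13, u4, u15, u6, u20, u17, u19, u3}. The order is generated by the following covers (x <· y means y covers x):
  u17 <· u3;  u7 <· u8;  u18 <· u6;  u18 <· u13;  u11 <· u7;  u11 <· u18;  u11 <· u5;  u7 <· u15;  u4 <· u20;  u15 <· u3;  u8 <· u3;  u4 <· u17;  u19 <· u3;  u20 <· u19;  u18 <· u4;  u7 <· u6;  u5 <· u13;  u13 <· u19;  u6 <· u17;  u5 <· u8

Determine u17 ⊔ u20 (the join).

u3

Common upper bounds of {u17, u20}: u3.
The least among these is u3.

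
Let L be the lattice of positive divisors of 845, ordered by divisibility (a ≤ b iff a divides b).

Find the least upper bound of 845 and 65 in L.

845

Common upper bounds of {845, 65}: 845.
The least among these is 845.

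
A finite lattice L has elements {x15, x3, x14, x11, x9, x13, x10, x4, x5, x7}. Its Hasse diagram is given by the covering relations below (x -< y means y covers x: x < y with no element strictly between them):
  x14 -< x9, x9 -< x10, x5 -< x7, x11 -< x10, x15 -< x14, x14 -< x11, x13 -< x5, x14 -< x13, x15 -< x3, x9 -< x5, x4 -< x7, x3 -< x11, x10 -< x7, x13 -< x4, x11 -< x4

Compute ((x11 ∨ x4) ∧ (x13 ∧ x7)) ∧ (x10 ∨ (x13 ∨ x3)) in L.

x13

x11 ∨ x4 = x4
x13 ∧ x7 = x13
x4 ∧ x13 = x13
x13 ∨ x3 = x4
x10 ∨ x4 = x7
x13 ∧ x7 = x13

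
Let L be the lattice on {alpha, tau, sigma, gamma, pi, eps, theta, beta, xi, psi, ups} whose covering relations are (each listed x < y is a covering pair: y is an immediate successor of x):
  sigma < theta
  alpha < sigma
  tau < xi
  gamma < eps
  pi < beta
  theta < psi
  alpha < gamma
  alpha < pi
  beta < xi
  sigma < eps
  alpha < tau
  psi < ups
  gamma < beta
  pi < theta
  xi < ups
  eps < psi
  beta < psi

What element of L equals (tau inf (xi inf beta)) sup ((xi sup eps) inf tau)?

xi ∧ beta = beta
tau ∧ beta = alpha
xi ∨ eps = ups
ups ∧ tau = tau
alpha ∨ tau = tau

tau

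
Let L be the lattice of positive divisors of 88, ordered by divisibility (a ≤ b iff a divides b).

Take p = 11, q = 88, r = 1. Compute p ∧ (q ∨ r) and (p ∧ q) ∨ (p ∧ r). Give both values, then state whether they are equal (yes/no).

11; 11; yes

q ∨ r = 88, so p ∧ (q ∨ r) = 11 ∧ 88 = 11.
p ∧ q = 11 and p ∧ r = 1, so (p ∧ q) ∨ (p ∧ r) = 11 ∨ 1 = 11.
Equal: yes.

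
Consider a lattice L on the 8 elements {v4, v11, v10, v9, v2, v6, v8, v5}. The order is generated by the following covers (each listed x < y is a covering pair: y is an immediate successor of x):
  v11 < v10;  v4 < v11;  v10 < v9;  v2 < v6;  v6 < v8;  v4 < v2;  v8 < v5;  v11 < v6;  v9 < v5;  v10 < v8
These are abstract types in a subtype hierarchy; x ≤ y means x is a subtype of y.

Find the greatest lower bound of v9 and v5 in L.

Common lower bounds of {v9, v5}: v10, v11, v4, v9.
The greatest among these is v9.

v9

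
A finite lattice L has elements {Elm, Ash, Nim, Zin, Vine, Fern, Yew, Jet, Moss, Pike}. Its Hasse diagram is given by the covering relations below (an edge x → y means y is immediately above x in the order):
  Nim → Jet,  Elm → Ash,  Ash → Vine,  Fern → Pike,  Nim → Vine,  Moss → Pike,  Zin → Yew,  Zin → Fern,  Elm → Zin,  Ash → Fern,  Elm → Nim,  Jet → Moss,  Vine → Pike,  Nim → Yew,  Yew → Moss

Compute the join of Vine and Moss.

Common upper bounds of {Vine, Moss}: Pike.
The least among these is Pike.

Pike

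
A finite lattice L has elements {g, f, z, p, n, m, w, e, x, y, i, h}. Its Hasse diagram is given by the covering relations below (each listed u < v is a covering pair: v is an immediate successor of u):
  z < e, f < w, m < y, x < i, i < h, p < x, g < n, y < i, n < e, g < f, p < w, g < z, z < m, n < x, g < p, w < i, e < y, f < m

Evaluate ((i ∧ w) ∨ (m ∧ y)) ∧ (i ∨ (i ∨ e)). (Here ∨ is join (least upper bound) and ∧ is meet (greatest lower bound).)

i ∧ w = w
m ∧ y = m
w ∨ m = i
i ∨ e = i
i ∨ i = i
i ∧ i = i

i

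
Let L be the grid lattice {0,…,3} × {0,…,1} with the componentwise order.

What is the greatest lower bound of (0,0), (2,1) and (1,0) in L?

(0,0)

In a product of chains, the meet is componentwise min, giving (0,0).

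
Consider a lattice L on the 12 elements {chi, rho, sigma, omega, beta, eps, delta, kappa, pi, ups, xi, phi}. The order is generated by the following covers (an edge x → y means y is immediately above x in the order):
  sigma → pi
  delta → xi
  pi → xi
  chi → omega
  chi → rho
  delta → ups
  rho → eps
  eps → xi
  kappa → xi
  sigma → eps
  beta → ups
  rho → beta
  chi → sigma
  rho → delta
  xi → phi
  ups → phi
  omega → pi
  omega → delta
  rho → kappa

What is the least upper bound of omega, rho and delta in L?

delta

Common upper bounds of {omega, rho, delta}: delta, phi, ups, xi.
The least among these is delta.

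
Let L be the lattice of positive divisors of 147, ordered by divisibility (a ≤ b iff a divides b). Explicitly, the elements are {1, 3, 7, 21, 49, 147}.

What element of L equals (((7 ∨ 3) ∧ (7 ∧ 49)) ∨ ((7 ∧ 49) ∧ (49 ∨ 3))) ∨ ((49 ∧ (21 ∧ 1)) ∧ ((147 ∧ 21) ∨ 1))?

7 ∨ 3 = 21
7 ∧ 49 = 7
21 ∧ 7 = 7
7 ∧ 49 = 7
49 ∨ 3 = 147
7 ∧ 147 = 7
7 ∨ 7 = 7
21 ∧ 1 = 1
49 ∧ 1 = 1
147 ∧ 21 = 21
21 ∨ 1 = 21
1 ∧ 21 = 1
7 ∨ 1 = 7

7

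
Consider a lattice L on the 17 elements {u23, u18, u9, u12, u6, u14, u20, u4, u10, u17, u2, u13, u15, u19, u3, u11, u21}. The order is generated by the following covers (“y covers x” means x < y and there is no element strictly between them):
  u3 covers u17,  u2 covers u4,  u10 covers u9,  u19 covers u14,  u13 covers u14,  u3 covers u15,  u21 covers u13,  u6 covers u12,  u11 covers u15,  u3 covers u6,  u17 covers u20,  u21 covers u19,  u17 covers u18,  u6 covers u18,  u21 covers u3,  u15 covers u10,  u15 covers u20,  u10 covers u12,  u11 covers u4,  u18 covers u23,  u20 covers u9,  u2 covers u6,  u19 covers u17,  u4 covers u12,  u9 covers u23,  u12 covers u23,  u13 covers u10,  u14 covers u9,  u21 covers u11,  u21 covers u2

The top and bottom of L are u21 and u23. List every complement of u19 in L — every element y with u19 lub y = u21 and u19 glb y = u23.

Need y with u19 ∨ y = u21 and u19 ∧ y = u23.
Checking each element gives: u12, u4.

u12, u4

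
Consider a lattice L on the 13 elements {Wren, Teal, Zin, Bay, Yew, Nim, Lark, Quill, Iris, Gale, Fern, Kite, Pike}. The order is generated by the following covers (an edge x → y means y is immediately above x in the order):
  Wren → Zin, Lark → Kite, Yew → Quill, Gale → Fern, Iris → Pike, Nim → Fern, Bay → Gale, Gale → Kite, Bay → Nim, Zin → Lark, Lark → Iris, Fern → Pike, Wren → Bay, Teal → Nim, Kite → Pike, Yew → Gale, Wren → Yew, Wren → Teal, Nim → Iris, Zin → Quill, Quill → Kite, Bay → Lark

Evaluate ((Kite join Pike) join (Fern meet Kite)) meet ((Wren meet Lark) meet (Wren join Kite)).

Wren

Kite ∨ Pike = Pike
Fern ∧ Kite = Gale
Pike ∨ Gale = Pike
Wren ∧ Lark = Wren
Wren ∨ Kite = Kite
Wren ∧ Kite = Wren
Pike ∧ Wren = Wren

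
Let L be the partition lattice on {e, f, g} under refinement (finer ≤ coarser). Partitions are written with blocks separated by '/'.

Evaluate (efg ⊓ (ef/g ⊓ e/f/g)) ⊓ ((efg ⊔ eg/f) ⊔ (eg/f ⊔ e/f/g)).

e/f/g

ef/g ∧ e/f/g = e/f/g
efg ∧ e/f/g = e/f/g
efg ∨ eg/f = efg
eg/f ∨ e/f/g = eg/f
efg ∨ eg/f = efg
e/f/g ∧ efg = e/f/g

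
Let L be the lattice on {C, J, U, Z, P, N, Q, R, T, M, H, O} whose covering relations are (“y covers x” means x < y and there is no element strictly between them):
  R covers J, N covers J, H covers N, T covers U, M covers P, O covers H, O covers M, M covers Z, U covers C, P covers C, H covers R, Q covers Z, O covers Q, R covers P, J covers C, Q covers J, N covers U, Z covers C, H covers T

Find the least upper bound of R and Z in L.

O

Common upper bounds of {R, Z}: O.
The least among these is O.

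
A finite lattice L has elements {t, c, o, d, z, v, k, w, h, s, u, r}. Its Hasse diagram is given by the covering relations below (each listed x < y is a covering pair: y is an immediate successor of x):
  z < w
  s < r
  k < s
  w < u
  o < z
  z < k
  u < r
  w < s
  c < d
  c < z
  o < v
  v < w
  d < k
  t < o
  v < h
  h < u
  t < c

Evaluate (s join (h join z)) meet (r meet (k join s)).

h ∨ z = u
s ∨ u = r
k ∨ s = s
r ∧ s = s
r ∧ s = s

s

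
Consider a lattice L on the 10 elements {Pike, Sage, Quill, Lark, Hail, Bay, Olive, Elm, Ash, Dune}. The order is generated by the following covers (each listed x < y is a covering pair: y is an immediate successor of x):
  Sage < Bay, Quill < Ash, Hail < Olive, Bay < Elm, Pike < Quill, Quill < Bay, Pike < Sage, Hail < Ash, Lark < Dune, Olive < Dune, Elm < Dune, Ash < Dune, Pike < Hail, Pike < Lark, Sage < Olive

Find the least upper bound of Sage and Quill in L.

Common upper bounds of {Sage, Quill}: Bay, Dune, Elm.
The least among these is Bay.

Bay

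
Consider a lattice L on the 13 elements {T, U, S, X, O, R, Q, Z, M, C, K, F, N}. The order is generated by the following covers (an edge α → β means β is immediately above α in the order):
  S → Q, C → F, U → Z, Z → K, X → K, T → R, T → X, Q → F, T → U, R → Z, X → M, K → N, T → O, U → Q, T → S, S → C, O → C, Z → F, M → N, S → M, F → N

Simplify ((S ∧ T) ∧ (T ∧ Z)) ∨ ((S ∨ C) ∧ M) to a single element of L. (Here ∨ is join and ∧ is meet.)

S

S ∧ T = T
T ∧ Z = T
T ∧ T = T
S ∨ C = C
C ∧ M = S
T ∨ S = S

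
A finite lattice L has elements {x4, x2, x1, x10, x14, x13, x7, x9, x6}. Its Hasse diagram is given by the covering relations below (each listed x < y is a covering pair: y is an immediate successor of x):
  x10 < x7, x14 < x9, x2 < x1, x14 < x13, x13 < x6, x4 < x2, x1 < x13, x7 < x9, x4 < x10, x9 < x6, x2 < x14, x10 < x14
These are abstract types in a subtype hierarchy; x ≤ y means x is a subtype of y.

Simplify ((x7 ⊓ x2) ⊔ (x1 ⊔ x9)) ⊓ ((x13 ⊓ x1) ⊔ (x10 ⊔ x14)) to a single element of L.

x7 ∧ x2 = x4
x1 ∨ x9 = x6
x4 ∨ x6 = x6
x13 ∧ x1 = x1
x10 ∨ x14 = x14
x1 ∨ x14 = x13
x6 ∧ x13 = x13

x13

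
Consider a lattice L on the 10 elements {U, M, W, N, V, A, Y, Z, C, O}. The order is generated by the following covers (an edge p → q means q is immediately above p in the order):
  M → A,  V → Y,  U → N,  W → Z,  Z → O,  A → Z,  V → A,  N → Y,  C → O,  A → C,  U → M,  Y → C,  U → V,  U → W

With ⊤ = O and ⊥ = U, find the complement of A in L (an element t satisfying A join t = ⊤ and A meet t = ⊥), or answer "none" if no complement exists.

none

For every candidate t, either A ∨ t ≠ O or A ∧ t ≠ U; no complement exists.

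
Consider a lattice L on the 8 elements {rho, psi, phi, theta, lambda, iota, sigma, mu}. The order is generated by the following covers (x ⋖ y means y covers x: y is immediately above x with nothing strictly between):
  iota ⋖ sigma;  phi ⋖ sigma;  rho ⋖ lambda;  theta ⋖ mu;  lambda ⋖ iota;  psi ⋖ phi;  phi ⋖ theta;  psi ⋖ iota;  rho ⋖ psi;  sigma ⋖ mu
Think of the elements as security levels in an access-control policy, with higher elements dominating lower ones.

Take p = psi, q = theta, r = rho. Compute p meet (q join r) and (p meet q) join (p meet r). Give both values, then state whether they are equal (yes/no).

psi; psi; yes

q join r = theta, so p meet (q join r) = psi meet theta = psi.
p meet q = psi and p meet r = rho, so (p meet q) join (p meet r) = psi join rho = psi.
Equal: yes.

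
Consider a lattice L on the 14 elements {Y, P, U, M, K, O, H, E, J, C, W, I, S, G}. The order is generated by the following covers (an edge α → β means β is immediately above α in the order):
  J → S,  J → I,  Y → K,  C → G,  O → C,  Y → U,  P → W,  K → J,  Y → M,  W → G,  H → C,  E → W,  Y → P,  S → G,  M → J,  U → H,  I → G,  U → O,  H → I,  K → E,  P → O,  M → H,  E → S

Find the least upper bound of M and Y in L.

M

Common upper bounds of {M, Y}: C, G, H, I, J, M, S.
The least among these is M.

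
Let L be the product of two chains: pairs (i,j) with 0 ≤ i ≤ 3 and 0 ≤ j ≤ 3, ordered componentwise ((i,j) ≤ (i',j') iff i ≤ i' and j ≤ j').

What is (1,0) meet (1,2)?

(1,0)

Common lower bounds of {(1,0), (1,2)}: (0,0), (1,0).
The greatest among these is (1,0).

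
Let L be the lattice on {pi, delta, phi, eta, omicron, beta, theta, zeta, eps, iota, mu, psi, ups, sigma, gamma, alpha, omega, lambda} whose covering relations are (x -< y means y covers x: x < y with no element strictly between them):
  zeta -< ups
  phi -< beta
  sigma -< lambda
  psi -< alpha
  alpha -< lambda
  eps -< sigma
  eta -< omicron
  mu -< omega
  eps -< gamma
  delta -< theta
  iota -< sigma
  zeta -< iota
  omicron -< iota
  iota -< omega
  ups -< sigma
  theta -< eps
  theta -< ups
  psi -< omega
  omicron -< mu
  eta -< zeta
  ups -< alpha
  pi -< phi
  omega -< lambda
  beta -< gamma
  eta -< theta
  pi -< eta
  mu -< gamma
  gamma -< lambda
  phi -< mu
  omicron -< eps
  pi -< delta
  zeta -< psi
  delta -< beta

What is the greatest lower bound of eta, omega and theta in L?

Common lower bounds of {eta, omega, theta}: eta, pi.
The greatest among these is eta.

eta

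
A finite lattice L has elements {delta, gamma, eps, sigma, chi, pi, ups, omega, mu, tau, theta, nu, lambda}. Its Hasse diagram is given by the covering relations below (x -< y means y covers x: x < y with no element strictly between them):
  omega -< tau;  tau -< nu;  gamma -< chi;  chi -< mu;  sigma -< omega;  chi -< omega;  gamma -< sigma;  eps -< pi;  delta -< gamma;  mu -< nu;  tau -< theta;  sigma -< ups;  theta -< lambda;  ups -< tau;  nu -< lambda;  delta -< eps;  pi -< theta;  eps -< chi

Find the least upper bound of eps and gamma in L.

Common upper bounds of {eps, gamma}: chi, lambda, mu, nu, omega, tau, theta.
The least among these is chi.

chi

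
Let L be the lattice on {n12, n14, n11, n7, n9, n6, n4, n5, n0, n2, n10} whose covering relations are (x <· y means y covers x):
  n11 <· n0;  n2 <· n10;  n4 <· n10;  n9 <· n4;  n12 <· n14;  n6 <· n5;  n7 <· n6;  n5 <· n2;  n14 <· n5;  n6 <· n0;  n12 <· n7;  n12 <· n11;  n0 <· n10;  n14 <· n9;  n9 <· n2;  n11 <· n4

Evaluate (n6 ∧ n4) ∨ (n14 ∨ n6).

n6 ∧ n4 = n12
n14 ∨ n6 = n5
n12 ∨ n5 = n5

n5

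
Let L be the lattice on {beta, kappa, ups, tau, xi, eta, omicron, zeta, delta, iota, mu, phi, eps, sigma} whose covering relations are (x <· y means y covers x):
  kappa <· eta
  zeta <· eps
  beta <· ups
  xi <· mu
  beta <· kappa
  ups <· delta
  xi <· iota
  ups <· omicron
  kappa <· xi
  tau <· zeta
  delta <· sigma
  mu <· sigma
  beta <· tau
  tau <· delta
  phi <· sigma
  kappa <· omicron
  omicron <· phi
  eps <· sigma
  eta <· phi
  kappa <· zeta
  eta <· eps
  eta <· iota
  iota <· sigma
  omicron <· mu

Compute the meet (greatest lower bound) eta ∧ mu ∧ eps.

Common lower bounds of {eta, mu, eps}: beta, kappa.
The greatest among these is kappa.

kappa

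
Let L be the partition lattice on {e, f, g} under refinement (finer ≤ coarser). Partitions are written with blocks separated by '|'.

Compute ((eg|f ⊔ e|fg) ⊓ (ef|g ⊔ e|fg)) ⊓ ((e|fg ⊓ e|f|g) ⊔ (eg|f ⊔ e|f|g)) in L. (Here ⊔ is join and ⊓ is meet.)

eg|f ∨ e|fg = efg
ef|g ∨ e|fg = efg
efg ∧ efg = efg
e|fg ∧ e|f|g = e|f|g
eg|f ∨ e|f|g = eg|f
e|f|g ∨ eg|f = eg|f
efg ∧ eg|f = eg|f

eg|f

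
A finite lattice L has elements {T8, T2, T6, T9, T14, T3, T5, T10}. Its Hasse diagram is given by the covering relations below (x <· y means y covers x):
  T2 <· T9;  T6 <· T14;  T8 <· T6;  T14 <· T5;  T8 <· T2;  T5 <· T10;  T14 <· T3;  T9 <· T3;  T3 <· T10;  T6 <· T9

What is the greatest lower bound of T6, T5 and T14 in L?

T6

Common lower bounds of {T6, T5, T14}: T6, T8.
The greatest among these is T6.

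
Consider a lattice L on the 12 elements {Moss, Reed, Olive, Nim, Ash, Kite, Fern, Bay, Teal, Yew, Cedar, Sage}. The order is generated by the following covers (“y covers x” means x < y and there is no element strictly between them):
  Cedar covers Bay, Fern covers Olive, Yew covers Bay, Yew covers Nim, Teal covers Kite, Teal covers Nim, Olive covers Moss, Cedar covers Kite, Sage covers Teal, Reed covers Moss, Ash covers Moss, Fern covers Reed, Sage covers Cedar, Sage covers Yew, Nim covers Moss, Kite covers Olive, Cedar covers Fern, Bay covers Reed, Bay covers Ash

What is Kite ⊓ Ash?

Moss

Common lower bounds of {Kite, Ash}: Moss.
The greatest among these is Moss.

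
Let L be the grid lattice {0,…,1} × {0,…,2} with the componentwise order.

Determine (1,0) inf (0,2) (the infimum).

(0,0)

In a product of chains, the meet is componentwise min, giving (0,0).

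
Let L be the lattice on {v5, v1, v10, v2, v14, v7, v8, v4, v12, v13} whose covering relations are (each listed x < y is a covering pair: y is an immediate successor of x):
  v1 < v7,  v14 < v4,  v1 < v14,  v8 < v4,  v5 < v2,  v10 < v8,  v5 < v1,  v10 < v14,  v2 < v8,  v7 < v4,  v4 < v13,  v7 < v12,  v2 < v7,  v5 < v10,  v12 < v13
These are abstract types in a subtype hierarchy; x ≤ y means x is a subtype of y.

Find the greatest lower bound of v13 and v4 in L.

v4

Common lower bounds of {v13, v4}: v1, v10, v14, v2, v4, v5, v7, v8.
The greatest among these is v4.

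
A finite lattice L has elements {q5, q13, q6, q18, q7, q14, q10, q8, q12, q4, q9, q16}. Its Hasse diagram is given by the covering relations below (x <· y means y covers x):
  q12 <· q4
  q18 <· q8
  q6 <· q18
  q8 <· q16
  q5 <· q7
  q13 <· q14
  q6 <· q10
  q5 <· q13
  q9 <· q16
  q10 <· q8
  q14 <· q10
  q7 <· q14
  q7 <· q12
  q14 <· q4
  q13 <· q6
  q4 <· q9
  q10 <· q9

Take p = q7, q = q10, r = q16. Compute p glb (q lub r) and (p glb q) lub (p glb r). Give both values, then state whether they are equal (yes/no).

q7; q7; yes

q lub r = q16, so p glb (q lub r) = q7 glb q16 = q7.
p glb q = q7 and p glb r = q7, so (p glb q) lub (p glb r) = q7 lub q7 = q7.
Equal: yes.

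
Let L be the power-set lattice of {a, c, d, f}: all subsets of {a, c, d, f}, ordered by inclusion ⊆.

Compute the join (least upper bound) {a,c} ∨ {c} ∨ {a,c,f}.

Common upper bounds of {{a,c}, {c}, {a,c,f}}: {a,c,d,f}, {a,c,f}.
The least among these is {a,c,f}.

{a,c,f}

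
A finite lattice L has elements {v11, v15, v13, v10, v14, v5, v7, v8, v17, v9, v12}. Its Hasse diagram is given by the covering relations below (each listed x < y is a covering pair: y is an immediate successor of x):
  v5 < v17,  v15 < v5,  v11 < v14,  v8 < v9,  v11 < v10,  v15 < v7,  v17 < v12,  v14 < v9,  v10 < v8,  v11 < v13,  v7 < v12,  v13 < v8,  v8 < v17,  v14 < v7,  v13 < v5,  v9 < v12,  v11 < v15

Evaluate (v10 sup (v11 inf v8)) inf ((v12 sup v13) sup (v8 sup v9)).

v10

v11 ∧ v8 = v11
v10 ∨ v11 = v10
v12 ∨ v13 = v12
v8 ∨ v9 = v9
v12 ∨ v9 = v12
v10 ∧ v12 = v10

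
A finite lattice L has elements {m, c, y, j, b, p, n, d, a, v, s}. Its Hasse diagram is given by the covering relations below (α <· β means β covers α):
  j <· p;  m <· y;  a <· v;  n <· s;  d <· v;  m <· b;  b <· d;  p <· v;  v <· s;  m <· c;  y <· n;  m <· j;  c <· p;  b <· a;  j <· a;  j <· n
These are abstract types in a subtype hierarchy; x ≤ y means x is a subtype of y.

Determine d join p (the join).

Common upper bounds of {d, p}: s, v.
The least among these is v.

v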